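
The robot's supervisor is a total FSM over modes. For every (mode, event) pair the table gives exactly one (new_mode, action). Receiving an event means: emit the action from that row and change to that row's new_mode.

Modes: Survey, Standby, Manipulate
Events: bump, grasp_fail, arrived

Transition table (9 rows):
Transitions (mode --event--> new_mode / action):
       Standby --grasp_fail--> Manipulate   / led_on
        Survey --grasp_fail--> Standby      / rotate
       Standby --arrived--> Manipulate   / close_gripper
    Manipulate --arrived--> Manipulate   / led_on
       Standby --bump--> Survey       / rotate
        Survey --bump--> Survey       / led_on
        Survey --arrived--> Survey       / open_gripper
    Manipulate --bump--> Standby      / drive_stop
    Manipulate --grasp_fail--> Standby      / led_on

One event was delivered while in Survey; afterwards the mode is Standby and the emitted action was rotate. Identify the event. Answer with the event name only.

grasp_fail

try bump: (Survey, bump) → (Survey, led_on)
try grasp_fail: (Survey, grasp_fail) → (Standby, rotate)  ← matches
try arrived: (Survey, arrived) → (Survey, open_gripper)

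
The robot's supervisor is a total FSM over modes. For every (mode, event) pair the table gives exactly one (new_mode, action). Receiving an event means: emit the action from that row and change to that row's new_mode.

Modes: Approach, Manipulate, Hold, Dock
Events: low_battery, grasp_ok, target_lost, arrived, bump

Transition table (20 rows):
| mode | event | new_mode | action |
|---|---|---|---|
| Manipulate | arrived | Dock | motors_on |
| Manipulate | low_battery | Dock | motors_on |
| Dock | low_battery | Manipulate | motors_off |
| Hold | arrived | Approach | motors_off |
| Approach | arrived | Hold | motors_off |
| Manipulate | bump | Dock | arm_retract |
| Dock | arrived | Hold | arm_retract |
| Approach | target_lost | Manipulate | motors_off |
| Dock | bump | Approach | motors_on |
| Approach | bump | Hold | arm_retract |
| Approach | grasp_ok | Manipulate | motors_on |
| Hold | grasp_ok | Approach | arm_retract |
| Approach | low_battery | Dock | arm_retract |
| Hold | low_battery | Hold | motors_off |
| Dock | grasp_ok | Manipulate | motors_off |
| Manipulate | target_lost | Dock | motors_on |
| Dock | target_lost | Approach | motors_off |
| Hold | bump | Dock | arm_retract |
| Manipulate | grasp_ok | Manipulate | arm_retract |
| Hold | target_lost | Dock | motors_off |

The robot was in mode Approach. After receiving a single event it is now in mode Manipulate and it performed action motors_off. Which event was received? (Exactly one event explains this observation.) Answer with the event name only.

try low_battery: (Approach, low_battery) → (Dock, arm_retract)
try grasp_ok: (Approach, grasp_ok) → (Manipulate, motors_on)
try target_lost: (Approach, target_lost) → (Manipulate, motors_off)  ← matches
try arrived: (Approach, arrived) → (Hold, motors_off)
try bump: (Approach, bump) → (Hold, arm_retract)

target_lost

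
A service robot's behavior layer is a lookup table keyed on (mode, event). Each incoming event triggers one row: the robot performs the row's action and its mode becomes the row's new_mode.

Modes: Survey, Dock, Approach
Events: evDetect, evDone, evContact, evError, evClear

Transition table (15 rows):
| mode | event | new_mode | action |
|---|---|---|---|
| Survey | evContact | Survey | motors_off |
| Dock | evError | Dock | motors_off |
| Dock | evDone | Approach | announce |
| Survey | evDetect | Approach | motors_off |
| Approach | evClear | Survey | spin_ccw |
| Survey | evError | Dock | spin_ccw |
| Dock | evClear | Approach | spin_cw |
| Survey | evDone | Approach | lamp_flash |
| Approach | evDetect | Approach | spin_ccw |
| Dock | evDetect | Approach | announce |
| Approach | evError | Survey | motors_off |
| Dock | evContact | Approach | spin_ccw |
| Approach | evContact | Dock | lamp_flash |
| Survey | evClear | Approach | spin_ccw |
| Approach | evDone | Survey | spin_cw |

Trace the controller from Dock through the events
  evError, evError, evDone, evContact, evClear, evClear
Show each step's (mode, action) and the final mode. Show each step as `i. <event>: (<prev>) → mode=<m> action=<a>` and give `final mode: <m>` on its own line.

final mode: Survey

1. evError: (Dock) → mode=Dock action=motors_off
2. evError: (Dock) → mode=Dock action=motors_off
3. evDone: (Dock) → mode=Approach action=announce
4. evContact: (Approach) → mode=Dock action=lamp_flash
5. evClear: (Dock) → mode=Approach action=spin_cw
6. evClear: (Approach) → mode=Survey action=spin_ccw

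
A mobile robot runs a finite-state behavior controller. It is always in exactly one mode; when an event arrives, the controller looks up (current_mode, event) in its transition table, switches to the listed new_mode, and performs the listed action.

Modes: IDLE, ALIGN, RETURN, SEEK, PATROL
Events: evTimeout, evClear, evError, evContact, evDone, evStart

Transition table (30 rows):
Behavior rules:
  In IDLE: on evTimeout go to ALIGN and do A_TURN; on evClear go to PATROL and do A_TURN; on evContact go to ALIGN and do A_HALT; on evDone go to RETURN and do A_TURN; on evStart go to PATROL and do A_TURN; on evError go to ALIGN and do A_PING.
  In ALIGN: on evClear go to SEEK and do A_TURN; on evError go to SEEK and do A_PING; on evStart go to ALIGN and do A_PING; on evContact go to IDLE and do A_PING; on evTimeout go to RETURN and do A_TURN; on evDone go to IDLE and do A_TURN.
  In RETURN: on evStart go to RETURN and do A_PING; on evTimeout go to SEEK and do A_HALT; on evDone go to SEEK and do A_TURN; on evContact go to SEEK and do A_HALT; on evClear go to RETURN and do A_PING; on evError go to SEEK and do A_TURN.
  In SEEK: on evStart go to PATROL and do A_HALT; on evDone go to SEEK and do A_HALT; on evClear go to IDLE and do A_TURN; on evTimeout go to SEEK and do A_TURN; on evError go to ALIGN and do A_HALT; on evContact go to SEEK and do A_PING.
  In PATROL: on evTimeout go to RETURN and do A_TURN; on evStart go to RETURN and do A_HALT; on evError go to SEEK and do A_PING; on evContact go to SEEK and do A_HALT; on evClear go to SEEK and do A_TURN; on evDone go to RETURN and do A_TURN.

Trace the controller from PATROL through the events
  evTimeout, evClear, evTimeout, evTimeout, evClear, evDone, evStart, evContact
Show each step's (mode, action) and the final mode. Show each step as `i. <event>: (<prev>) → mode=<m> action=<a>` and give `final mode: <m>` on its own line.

final mode: SEEK

1. evTimeout: (PATROL) → mode=RETURN action=A_TURN
2. evClear: (RETURN) → mode=RETURN action=A_PING
3. evTimeout: (RETURN) → mode=SEEK action=A_HALT
4. evTimeout: (SEEK) → mode=SEEK action=A_TURN
5. evClear: (SEEK) → mode=IDLE action=A_TURN
6. evDone: (IDLE) → mode=RETURN action=A_TURN
7. evStart: (RETURN) → mode=RETURN action=A_PING
8. evContact: (RETURN) → mode=SEEK action=A_HALT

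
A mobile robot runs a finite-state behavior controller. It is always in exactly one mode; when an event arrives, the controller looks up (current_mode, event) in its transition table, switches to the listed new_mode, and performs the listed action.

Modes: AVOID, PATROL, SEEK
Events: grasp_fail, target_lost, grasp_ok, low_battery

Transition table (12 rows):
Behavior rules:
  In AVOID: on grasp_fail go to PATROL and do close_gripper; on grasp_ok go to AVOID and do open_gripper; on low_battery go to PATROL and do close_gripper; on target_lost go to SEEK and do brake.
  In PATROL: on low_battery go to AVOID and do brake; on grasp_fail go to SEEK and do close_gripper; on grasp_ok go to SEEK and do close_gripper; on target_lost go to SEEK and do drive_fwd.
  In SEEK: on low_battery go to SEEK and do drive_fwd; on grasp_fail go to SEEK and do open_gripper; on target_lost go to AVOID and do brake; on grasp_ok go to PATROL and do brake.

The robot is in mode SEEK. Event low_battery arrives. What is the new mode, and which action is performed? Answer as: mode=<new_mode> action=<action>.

current mode = SEEK; filter table to that mode:
  (SEEK, low_battery) → (SEEK, drive_fwd)  ← event matches
  (SEEK, grasp_fail) → (SEEK, open_gripper)
  (SEEK, target_lost) → (AVOID, brake)
  (SEEK, grasp_ok) → (PATROL, brake)
event = low_battery selects (SEEK, drive_fwd)

mode=SEEK action=drive_fwd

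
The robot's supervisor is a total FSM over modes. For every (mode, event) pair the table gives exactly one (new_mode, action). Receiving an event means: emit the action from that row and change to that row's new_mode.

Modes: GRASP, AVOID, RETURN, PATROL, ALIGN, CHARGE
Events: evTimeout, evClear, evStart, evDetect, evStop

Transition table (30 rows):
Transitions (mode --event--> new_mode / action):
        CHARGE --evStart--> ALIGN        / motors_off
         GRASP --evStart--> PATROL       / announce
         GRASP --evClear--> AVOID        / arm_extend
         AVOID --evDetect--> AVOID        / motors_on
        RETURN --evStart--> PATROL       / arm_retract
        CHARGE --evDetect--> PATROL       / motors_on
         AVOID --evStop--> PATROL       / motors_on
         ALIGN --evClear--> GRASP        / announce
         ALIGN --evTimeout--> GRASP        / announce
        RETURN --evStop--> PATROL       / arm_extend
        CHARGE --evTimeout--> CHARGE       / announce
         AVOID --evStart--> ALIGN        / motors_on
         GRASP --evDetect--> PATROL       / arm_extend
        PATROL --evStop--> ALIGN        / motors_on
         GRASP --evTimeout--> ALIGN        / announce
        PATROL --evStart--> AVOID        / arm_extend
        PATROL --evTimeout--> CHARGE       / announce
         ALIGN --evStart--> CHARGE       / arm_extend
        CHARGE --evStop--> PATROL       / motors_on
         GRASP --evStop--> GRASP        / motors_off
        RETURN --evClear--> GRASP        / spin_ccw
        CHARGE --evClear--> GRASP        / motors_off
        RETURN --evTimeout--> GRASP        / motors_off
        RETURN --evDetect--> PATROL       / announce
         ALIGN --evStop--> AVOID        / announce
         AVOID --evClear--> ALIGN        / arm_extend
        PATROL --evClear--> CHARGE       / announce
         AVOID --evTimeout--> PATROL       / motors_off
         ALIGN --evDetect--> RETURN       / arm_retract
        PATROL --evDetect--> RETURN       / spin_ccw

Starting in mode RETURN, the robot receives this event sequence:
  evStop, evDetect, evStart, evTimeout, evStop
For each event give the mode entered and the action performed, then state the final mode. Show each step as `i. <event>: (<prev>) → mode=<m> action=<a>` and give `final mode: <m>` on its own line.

final mode: PATROL

1. evStop: (RETURN) → mode=PATROL action=arm_extend
2. evDetect: (PATROL) → mode=RETURN action=spin_ccw
3. evStart: (RETURN) → mode=PATROL action=arm_retract
4. evTimeout: (PATROL) → mode=CHARGE action=announce
5. evStop: (CHARGE) → mode=PATROL action=motors_on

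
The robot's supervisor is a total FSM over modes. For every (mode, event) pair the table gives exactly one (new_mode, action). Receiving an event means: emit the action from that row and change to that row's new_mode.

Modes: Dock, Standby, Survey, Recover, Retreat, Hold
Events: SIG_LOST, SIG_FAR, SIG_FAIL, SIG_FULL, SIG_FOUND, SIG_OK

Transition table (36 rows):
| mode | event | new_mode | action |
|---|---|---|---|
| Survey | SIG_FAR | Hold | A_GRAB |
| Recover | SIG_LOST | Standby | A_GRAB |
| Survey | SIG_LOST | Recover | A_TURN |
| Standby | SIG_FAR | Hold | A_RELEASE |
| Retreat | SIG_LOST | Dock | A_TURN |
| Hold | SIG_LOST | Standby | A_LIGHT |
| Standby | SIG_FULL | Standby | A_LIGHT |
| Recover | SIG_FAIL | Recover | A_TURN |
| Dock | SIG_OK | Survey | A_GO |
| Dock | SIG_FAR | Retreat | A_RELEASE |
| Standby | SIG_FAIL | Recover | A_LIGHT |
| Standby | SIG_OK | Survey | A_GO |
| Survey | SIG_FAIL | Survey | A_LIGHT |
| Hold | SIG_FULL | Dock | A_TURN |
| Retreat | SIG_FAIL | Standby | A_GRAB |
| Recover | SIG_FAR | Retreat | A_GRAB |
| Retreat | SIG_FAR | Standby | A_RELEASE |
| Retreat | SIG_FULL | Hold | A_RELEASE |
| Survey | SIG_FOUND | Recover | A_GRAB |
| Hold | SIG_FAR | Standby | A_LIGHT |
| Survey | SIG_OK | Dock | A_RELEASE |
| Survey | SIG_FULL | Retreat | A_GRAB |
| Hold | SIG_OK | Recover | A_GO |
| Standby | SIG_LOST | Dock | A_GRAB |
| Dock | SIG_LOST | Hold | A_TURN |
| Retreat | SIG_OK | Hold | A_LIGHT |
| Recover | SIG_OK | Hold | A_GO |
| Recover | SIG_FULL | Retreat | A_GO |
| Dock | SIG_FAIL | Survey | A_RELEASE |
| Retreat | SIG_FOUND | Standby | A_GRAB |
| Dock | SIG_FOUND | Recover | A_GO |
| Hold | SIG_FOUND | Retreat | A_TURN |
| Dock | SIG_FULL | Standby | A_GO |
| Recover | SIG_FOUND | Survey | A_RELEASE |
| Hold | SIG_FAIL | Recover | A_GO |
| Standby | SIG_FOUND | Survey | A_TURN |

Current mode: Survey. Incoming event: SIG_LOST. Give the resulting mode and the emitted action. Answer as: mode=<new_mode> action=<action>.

mode=Recover action=A_TURN

current mode = Survey; filter table to that mode:
  (Survey, SIG_FAR) → (Hold, A_GRAB)
  (Survey, SIG_LOST) → (Recover, A_TURN)  ← event matches
  (Survey, SIG_FAIL) → (Survey, A_LIGHT)
  (Survey, SIG_FOUND) → (Recover, A_GRAB)
  (Survey, SIG_OK) → (Dock, A_RELEASE)
  (Survey, SIG_FULL) → (Retreat, A_GRAB)
event = SIG_LOST selects (Recover, A_TURN)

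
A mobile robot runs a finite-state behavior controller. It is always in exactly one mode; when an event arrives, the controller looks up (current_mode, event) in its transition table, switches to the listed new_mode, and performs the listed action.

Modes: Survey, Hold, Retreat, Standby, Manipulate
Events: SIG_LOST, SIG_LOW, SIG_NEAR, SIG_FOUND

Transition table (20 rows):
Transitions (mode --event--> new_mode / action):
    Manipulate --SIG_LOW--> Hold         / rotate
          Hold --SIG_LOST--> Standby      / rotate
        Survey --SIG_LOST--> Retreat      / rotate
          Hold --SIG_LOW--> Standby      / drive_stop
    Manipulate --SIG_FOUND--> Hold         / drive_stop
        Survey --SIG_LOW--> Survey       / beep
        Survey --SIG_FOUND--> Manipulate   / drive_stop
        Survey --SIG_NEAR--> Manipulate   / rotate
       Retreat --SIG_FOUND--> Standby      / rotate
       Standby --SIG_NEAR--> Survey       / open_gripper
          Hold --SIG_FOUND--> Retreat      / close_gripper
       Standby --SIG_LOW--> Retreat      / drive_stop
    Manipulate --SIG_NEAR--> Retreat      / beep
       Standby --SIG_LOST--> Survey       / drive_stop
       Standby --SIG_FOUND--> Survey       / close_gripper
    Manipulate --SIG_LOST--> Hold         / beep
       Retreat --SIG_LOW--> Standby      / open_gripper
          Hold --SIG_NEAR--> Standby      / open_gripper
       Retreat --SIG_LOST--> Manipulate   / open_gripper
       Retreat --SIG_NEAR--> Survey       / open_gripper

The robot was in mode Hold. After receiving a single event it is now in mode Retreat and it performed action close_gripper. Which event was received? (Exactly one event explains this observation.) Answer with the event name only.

try SIG_LOST: (Hold, SIG_LOST) → (Standby, rotate)
try SIG_LOW: (Hold, SIG_LOW) → (Standby, drive_stop)
try SIG_NEAR: (Hold, SIG_NEAR) → (Standby, open_gripper)
try SIG_FOUND: (Hold, SIG_FOUND) → (Retreat, close_gripper)  ← matches

SIG_FOUND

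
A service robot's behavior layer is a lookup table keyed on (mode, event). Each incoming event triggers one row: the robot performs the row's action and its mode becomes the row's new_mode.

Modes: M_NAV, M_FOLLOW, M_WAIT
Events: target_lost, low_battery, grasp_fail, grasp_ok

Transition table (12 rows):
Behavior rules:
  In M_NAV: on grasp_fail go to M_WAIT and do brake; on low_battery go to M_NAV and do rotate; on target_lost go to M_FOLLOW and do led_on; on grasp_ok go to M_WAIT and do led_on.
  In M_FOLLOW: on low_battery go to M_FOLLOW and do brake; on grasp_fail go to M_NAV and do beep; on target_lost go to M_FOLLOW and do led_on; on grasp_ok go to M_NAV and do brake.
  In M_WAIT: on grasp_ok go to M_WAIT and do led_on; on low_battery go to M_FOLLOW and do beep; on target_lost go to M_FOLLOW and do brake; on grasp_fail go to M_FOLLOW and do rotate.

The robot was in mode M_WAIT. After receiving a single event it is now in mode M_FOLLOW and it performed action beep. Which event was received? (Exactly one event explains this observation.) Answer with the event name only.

low_battery

try target_lost: (M_WAIT, target_lost) → (M_FOLLOW, brake)
try low_battery: (M_WAIT, low_battery) → (M_FOLLOW, beep)  ← matches
try grasp_fail: (M_WAIT, grasp_fail) → (M_FOLLOW, rotate)
try grasp_ok: (M_WAIT, grasp_ok) → (M_WAIT, led_on)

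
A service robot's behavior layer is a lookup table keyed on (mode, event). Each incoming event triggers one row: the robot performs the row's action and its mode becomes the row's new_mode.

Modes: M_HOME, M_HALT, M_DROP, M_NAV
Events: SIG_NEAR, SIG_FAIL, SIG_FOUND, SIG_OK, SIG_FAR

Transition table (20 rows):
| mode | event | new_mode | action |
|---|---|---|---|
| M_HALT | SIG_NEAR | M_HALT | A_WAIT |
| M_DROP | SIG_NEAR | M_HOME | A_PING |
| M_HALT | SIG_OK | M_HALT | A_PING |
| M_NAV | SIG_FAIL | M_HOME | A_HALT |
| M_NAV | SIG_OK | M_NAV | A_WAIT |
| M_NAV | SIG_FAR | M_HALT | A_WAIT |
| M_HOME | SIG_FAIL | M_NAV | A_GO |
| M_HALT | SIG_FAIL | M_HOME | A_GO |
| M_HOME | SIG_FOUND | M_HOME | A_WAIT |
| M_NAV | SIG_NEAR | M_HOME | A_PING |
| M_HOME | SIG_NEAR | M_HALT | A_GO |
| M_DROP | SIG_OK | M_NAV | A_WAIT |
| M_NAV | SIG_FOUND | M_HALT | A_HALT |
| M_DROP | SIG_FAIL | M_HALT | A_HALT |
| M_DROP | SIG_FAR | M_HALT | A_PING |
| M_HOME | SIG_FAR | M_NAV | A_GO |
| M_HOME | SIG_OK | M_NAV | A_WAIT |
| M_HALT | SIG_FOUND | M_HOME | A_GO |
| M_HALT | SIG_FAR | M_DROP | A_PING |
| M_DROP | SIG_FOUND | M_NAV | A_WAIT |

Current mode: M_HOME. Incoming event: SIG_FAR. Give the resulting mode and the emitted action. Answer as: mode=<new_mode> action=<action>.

mode=M_NAV action=A_GO

current mode = M_HOME; filter table to that mode:
  (M_HOME, SIG_FAIL) → (M_NAV, A_GO)
  (M_HOME, SIG_FOUND) → (M_HOME, A_WAIT)
  (M_HOME, SIG_NEAR) → (M_HALT, A_GO)
  (M_HOME, SIG_FAR) → (M_NAV, A_GO)  ← event matches
  (M_HOME, SIG_OK) → (M_NAV, A_WAIT)
event = SIG_FAR selects (M_NAV, A_GO)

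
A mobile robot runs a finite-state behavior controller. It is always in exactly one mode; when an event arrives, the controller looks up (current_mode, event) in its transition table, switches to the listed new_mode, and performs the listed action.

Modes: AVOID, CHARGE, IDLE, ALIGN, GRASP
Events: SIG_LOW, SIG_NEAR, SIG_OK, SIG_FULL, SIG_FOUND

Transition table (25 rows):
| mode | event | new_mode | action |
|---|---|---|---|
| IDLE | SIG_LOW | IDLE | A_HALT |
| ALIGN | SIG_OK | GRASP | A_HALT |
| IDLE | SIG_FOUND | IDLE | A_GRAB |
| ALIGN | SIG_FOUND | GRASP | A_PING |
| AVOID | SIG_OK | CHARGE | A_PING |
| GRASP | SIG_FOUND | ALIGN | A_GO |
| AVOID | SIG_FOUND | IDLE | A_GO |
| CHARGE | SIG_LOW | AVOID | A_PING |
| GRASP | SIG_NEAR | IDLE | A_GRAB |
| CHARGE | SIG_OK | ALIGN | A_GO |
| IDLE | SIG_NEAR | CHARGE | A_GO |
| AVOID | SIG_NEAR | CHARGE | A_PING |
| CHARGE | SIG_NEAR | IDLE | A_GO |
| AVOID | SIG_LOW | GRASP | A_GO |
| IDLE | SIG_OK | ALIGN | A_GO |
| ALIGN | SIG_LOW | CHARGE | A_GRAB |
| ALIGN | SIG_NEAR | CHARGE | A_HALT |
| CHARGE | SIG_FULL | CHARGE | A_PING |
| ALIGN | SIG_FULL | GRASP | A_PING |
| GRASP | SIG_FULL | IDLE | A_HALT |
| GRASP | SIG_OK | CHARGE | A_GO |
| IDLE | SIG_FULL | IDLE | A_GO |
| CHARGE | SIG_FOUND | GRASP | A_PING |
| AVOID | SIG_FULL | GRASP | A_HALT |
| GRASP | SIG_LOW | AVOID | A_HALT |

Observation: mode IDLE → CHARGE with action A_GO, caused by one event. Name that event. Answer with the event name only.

SIG_NEAR

try SIG_LOW: (IDLE, SIG_LOW) → (IDLE, A_HALT)
try SIG_NEAR: (IDLE, SIG_NEAR) → (CHARGE, A_GO)  ← matches
try SIG_OK: (IDLE, SIG_OK) → (ALIGN, A_GO)
try SIG_FULL: (IDLE, SIG_FULL) → (IDLE, A_GO)
try SIG_FOUND: (IDLE, SIG_FOUND) → (IDLE, A_GRAB)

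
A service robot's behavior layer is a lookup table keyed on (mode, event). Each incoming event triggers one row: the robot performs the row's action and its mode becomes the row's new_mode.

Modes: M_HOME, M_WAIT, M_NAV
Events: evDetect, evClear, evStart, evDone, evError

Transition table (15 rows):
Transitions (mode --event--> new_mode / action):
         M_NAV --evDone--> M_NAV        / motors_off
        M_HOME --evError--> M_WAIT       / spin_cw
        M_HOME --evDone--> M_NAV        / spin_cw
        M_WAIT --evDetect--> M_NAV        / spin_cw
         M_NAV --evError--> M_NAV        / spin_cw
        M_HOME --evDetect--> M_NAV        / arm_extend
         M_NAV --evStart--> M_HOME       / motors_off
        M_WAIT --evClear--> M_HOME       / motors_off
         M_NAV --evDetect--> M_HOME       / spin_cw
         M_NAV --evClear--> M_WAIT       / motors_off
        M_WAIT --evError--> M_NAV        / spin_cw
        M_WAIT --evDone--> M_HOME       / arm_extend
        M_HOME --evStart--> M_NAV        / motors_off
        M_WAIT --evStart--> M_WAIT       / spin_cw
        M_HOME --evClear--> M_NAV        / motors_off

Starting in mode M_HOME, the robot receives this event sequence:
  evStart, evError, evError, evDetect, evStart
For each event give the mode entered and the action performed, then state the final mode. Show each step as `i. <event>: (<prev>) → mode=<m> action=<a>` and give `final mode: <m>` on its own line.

final mode: M_NAV

1. evStart: (M_HOME) → mode=M_NAV action=motors_off
2. evError: (M_NAV) → mode=M_NAV action=spin_cw
3. evError: (M_NAV) → mode=M_NAV action=spin_cw
4. evDetect: (M_NAV) → mode=M_HOME action=spin_cw
5. evStart: (M_HOME) → mode=M_NAV action=motors_off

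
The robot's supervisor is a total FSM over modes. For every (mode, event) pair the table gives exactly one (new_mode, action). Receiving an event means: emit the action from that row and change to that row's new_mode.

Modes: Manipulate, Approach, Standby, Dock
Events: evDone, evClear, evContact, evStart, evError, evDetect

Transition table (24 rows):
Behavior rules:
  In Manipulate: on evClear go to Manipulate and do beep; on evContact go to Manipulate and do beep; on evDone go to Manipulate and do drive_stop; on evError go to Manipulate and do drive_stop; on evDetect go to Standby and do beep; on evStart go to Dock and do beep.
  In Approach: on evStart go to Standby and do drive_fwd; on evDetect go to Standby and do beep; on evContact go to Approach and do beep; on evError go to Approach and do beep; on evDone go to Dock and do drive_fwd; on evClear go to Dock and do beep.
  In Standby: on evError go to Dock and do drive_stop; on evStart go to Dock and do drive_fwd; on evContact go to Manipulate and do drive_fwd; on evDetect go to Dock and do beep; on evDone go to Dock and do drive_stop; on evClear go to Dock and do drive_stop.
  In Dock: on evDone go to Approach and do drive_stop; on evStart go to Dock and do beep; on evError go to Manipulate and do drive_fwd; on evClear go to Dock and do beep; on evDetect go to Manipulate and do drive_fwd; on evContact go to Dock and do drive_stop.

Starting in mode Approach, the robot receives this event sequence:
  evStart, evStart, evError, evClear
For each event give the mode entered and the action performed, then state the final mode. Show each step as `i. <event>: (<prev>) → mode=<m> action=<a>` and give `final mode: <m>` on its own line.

1. evStart: (Approach) → mode=Standby action=drive_fwd
2. evStart: (Standby) → mode=Dock action=drive_fwd
3. evError: (Dock) → mode=Manipulate action=drive_fwd
4. evClear: (Manipulate) → mode=Manipulate action=beep

final mode: Manipulate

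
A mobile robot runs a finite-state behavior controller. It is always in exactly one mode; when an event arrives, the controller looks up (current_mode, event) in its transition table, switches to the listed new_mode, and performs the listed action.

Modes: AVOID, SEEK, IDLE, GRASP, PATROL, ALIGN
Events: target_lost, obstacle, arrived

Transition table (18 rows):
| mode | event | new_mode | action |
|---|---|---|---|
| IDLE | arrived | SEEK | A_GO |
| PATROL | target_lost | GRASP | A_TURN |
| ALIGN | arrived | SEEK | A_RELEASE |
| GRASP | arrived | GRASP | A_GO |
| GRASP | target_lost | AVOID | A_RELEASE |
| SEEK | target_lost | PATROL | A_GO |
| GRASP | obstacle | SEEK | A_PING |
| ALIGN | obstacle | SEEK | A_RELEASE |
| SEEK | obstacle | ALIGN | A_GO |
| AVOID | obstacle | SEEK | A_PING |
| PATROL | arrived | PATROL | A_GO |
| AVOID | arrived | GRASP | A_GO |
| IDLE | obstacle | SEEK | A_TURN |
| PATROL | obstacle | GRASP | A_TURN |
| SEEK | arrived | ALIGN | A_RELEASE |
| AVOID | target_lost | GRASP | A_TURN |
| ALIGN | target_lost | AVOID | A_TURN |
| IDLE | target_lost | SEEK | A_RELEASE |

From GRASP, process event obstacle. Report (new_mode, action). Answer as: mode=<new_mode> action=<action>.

mode=SEEK action=A_PING

current mode = GRASP; filter table to that mode:
  (GRASP, arrived) → (GRASP, A_GO)
  (GRASP, target_lost) → (AVOID, A_RELEASE)
  (GRASP, obstacle) → (SEEK, A_PING)  ← event matches
event = obstacle selects (SEEK, A_PING)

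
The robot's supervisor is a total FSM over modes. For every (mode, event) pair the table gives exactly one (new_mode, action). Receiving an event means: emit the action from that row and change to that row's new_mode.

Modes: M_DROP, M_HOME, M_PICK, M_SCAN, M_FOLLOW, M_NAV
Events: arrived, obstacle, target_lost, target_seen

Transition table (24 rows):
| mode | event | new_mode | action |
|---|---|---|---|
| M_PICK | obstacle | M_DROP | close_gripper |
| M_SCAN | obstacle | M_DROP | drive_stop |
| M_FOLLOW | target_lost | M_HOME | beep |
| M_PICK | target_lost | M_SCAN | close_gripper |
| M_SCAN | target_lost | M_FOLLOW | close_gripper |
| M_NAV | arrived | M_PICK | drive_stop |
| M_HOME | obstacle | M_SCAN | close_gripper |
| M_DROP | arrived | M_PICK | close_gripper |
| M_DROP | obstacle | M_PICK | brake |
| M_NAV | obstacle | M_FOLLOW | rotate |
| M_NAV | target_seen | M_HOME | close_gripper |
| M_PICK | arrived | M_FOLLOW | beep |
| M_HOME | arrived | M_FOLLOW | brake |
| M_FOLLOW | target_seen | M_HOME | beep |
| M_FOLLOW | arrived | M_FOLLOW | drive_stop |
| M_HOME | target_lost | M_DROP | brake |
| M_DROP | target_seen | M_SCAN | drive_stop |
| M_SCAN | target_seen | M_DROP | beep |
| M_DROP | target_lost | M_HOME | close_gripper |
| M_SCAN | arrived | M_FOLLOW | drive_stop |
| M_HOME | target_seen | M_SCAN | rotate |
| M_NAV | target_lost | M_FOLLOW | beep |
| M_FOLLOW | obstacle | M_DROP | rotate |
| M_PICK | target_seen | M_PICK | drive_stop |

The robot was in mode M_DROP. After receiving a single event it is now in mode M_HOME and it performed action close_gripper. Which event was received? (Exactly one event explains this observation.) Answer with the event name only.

target_lost

try arrived: (M_DROP, arrived) → (M_PICK, close_gripper)
try obstacle: (M_DROP, obstacle) → (M_PICK, brake)
try target_lost: (M_DROP, target_lost) → (M_HOME, close_gripper)  ← matches
try target_seen: (M_DROP, target_seen) → (M_SCAN, drive_stop)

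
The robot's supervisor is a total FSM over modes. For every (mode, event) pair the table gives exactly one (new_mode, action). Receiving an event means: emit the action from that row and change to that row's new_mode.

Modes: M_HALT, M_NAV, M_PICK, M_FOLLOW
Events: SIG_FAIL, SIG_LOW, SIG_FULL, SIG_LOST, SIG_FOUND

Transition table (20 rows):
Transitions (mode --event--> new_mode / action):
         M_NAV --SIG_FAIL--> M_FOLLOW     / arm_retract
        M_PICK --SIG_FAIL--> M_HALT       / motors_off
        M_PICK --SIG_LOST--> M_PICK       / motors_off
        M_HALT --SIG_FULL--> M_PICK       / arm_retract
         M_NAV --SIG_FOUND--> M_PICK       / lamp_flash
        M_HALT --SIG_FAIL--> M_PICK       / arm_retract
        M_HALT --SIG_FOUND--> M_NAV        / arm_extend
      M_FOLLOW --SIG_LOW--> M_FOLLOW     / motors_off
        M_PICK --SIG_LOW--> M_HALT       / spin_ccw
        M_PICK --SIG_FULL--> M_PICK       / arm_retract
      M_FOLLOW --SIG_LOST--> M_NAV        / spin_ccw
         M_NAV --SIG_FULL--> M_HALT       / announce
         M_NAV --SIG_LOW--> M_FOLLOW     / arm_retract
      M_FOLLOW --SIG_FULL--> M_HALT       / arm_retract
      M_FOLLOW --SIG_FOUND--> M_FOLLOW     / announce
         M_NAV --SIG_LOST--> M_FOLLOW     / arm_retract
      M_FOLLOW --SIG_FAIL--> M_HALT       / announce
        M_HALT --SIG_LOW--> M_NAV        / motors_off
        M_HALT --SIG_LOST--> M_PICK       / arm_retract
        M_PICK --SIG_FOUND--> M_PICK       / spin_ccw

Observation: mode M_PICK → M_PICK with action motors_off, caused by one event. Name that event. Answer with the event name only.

try SIG_FAIL: (M_PICK, SIG_FAIL) → (M_HALT, motors_off)
try SIG_LOW: (M_PICK, SIG_LOW) → (M_HALT, spin_ccw)
try SIG_FULL: (M_PICK, SIG_FULL) → (M_PICK, arm_retract)
try SIG_LOST: (M_PICK, SIG_LOST) → (M_PICK, motors_off)  ← matches
try SIG_FOUND: (M_PICK, SIG_FOUND) → (M_PICK, spin_ccw)

SIG_LOST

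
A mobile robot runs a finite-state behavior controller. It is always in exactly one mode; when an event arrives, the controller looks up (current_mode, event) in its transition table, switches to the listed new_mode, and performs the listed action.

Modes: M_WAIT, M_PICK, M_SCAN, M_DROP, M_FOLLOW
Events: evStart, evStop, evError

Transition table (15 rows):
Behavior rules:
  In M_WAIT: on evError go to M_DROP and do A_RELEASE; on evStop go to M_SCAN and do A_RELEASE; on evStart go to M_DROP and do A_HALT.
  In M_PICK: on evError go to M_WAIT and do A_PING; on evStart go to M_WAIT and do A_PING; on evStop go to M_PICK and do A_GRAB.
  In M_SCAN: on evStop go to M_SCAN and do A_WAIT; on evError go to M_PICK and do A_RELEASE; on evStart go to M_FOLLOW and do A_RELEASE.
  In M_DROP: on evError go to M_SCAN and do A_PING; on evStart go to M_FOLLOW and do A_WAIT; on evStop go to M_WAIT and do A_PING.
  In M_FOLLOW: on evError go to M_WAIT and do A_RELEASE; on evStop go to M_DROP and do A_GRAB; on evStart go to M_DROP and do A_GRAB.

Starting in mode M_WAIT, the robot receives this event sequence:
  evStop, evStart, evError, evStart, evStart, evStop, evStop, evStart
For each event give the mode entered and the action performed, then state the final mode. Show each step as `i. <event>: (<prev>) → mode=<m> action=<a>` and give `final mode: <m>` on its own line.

1. evStop: (M_WAIT) → mode=M_SCAN action=A_RELEASE
2. evStart: (M_SCAN) → mode=M_FOLLOW action=A_RELEASE
3. evError: (M_FOLLOW) → mode=M_WAIT action=A_RELEASE
4. evStart: (M_WAIT) → mode=M_DROP action=A_HALT
5. evStart: (M_DROP) → mode=M_FOLLOW action=A_WAIT
6. evStop: (M_FOLLOW) → mode=M_DROP action=A_GRAB
7. evStop: (M_DROP) → mode=M_WAIT action=A_PING
8. evStart: (M_WAIT) → mode=M_DROP action=A_HALT

final mode: M_DROP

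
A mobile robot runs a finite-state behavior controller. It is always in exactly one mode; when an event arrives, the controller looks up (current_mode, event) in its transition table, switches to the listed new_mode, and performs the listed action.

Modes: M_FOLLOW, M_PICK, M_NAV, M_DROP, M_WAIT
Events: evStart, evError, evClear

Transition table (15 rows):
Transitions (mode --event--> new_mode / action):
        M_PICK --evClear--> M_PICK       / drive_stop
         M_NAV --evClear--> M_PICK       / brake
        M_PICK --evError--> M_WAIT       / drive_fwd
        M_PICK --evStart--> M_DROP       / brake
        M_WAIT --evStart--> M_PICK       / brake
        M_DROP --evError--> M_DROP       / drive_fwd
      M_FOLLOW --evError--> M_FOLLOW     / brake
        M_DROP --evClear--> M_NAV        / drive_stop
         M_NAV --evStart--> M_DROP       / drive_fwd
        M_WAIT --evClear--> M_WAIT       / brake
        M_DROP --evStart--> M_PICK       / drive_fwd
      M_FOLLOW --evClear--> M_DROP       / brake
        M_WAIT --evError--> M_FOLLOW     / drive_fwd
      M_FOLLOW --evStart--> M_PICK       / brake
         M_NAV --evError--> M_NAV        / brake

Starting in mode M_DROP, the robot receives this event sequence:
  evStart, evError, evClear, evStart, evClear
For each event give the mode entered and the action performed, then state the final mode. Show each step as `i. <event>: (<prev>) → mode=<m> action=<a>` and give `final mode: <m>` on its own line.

1. evStart: (M_DROP) → mode=M_PICK action=drive_fwd
2. evError: (M_PICK) → mode=M_WAIT action=drive_fwd
3. evClear: (M_WAIT) → mode=M_WAIT action=brake
4. evStart: (M_WAIT) → mode=M_PICK action=brake
5. evClear: (M_PICK) → mode=M_PICK action=drive_stop

final mode: M_PICK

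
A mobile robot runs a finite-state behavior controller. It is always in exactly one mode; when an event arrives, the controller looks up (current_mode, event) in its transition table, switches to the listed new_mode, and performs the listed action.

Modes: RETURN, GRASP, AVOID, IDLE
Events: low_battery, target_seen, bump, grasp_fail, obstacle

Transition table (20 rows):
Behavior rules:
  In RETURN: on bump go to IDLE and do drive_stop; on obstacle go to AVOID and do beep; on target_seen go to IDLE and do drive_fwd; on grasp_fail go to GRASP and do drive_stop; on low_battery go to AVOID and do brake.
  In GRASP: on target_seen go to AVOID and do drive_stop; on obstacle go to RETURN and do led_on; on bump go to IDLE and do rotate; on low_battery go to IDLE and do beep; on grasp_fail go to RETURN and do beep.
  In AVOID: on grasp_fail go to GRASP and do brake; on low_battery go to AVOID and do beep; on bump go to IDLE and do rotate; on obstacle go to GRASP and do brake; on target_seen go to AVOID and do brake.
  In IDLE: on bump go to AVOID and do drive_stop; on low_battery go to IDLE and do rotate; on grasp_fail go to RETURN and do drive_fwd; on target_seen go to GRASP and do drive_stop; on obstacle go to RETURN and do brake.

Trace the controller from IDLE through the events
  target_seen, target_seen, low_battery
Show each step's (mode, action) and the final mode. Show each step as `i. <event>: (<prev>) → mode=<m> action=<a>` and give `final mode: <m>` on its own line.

final mode: AVOID

1. target_seen: (IDLE) → mode=GRASP action=drive_stop
2. target_seen: (GRASP) → mode=AVOID action=drive_stop
3. low_battery: (AVOID) → mode=AVOID action=beep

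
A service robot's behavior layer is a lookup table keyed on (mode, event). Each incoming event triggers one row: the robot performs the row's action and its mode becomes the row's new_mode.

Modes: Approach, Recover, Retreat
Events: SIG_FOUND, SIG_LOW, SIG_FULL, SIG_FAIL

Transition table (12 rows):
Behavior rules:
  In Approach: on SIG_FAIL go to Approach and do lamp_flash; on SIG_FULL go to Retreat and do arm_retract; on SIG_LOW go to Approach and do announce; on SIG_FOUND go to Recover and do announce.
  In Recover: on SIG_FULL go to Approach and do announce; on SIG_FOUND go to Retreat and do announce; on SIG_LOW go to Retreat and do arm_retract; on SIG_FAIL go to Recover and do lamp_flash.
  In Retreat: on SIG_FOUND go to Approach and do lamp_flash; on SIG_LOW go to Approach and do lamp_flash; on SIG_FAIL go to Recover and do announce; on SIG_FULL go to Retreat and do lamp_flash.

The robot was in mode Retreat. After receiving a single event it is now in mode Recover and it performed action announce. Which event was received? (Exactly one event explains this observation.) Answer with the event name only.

SIG_FAIL

try SIG_FOUND: (Retreat, SIG_FOUND) → (Approach, lamp_flash)
try SIG_LOW: (Retreat, SIG_LOW) → (Approach, lamp_flash)
try SIG_FULL: (Retreat, SIG_FULL) → (Retreat, lamp_flash)
try SIG_FAIL: (Retreat, SIG_FAIL) → (Recover, announce)  ← matches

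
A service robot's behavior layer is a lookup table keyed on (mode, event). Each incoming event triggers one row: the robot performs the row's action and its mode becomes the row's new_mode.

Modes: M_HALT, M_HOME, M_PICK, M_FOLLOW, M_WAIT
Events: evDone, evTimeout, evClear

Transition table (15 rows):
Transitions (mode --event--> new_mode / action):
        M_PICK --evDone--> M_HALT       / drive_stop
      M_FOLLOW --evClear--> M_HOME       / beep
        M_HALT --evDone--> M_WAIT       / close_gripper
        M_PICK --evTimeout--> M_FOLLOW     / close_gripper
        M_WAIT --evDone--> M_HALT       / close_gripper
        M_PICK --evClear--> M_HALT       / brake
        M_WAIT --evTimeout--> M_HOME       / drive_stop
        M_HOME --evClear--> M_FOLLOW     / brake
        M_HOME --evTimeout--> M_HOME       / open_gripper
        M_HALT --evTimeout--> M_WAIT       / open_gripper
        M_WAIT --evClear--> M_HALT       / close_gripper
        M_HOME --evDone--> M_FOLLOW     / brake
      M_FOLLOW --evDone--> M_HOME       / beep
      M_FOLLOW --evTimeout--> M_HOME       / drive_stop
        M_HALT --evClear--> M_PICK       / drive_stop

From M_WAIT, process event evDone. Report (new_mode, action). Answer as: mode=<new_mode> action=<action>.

mode=M_HALT action=close_gripper

current mode = M_WAIT; filter table to that mode:
  (M_WAIT, evDone) → (M_HALT, close_gripper)  ← event matches
  (M_WAIT, evTimeout) → (M_HOME, drive_stop)
  (M_WAIT, evClear) → (M_HALT, close_gripper)
event = evDone selects (M_HALT, close_gripper)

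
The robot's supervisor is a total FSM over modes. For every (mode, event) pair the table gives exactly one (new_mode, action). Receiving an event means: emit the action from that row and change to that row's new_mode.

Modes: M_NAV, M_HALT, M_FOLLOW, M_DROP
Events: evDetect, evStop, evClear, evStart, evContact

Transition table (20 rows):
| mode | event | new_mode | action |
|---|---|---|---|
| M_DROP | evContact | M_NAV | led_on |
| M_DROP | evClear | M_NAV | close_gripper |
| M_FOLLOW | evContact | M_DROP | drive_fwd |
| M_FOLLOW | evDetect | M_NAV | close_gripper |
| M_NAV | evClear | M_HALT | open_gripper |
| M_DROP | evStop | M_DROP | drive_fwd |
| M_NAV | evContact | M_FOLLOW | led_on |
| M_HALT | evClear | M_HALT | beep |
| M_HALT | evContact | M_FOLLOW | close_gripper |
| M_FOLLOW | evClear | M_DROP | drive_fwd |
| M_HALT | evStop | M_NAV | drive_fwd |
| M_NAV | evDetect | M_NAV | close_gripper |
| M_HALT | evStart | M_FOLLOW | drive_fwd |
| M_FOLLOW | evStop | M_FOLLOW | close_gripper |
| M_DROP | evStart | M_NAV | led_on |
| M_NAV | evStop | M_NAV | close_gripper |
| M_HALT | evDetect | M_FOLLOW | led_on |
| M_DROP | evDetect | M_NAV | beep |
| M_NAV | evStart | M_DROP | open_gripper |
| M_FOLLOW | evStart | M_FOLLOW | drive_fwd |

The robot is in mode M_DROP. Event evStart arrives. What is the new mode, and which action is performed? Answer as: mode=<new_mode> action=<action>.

current mode = M_DROP; filter table to that mode:
  (M_DROP, evContact) → (M_NAV, led_on)
  (M_DROP, evClear) → (M_NAV, close_gripper)
  (M_DROP, evStop) → (M_DROP, drive_fwd)
  (M_DROP, evStart) → (M_NAV, led_on)  ← event matches
  (M_DROP, evDetect) → (M_NAV, beep)
event = evStart selects (M_NAV, led_on)

mode=M_NAV action=led_on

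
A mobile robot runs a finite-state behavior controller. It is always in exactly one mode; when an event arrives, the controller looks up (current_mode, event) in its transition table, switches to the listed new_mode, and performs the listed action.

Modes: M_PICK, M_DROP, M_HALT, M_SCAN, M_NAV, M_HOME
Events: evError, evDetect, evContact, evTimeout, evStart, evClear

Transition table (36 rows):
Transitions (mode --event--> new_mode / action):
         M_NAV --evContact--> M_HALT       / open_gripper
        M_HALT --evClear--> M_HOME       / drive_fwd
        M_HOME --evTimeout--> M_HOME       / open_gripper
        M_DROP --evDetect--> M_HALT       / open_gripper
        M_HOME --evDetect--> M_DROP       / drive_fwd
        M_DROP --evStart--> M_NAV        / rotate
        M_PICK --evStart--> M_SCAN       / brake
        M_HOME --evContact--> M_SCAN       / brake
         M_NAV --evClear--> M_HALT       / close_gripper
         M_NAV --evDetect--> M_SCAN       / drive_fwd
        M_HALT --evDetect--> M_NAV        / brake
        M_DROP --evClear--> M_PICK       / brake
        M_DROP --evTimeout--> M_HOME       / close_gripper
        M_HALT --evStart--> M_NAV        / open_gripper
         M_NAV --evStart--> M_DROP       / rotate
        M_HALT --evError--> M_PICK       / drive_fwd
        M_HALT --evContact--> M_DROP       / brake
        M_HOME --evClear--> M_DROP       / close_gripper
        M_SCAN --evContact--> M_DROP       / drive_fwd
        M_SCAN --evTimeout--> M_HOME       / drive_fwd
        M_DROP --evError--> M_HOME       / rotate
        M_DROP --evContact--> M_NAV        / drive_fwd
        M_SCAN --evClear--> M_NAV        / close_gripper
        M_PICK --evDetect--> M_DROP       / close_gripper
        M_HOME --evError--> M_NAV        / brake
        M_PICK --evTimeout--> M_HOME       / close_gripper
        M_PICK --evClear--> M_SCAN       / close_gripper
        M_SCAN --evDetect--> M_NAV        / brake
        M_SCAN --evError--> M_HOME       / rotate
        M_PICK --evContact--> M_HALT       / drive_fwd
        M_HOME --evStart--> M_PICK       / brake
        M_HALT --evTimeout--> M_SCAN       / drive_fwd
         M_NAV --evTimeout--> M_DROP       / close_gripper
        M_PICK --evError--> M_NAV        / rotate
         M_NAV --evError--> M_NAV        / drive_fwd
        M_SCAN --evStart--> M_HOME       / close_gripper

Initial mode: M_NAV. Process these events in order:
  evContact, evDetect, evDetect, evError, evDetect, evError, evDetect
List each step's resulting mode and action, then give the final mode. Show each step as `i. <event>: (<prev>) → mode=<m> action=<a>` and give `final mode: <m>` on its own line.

final mode: M_DROP

1. evContact: (M_NAV) → mode=M_HALT action=open_gripper
2. evDetect: (M_HALT) → mode=M_NAV action=brake
3. evDetect: (M_NAV) → mode=M_SCAN action=drive_fwd
4. evError: (M_SCAN) → mode=M_HOME action=rotate
5. evDetect: (M_HOME) → mode=M_DROP action=drive_fwd
6. evError: (M_DROP) → mode=M_HOME action=rotate
7. evDetect: (M_HOME) → mode=M_DROP action=drive_fwd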